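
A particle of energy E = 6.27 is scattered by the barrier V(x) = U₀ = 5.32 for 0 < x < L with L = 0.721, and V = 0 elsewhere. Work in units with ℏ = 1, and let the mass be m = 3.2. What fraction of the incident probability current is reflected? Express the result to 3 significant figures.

R = 0.532

Above the barrier the interior wavenumber is k₂ = √(2m(E − U₀))/ℏ = 2.466, giving phase k₂L = 1.778.
Matching at both interfaces gives T⁻¹ = 1 + U₀² sin²(k₂L) / [4E(E − U₀)] = 2.138, hence T = 0.468.
R = 1 − T = 0.532.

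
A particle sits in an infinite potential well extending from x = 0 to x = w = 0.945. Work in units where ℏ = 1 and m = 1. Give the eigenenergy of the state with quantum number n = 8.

E = 354

Requiring ψ(0) = ψ(w) = 0 quantises k = nπ/w, hence E_n = ℏ²k²/2m = n²π²ℏ²/(2mw²).
E_8 = 8² × π² / (2 × 1 × 0.945²) = 353.7.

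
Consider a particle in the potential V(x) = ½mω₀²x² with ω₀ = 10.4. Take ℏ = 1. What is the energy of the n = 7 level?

Using E_n = (n + ½)ℏω₀: E_7 = 7.5 × 10.4 = 78.00.

E = 78.0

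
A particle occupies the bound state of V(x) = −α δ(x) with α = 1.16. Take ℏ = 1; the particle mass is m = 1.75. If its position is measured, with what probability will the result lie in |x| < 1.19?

The normalised bound state is ψ = √κ e^{−κ|x|} with κ = mα/ℏ² = 2.030.
P(|x| < d) = ∫_{−d}^{d} κ e^{−2κ|x|} dx = 1 − e^{−2κd} = 1 − e^{−4.831} = 0.9920.

P = 0.992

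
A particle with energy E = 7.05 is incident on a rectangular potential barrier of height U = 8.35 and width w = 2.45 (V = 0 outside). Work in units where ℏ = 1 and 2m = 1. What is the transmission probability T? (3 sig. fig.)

T = 0.00788

Since E < U the interior solution is evanescent with decay constant κ = √(2m(U − E))/ℏ = 1.140.
κw = 2.793, sinh(κw) = 8.138.
The exact tunnelling result is T⁻¹ = 1 + U² sinh²(κw) / [4E(U − E)] = 127.0, so T = 0.00788.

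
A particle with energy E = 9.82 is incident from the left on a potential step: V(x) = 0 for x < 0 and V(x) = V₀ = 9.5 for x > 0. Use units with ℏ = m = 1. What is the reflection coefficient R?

R = 0.482

On each side the TISE gives plane waves with k = √(2m(E − V))/ℏ: k₁ = √(2·1·9.82) = 4.432, k₂ = √(2·1·0.32) = 0.8000.
Continuity of ψ and ψ′ at the step yields the reflection amplitude r = (k₁ − k₂)/(k₁ + k₂) = 0.6942; thus R = |r|² = 0.4819, T = 0.5181.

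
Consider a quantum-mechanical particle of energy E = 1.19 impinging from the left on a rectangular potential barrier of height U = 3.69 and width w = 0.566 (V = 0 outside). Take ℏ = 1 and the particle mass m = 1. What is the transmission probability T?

E < U: inside the barrier ψ ∝ e^{±κx} with κ = √(2m(U − E))/ℏ = 2.236.
κw = 1.266, sinh(κw) = 1.632.
The exact tunnelling result is T⁻¹ = 1 + U² sinh²(κw) / [4E(U − E)] = 4.046, so T = 0.247.

T = 0.247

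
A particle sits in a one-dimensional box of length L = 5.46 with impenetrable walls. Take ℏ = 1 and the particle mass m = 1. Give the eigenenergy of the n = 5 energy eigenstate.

E = 4.14

The infinite-well eigenfunctions ψ_n = √(2/L) sin(nπx/L) vanish at both walls, giving E_n = n²π²ℏ²/(2mL²).
E_5 = 5² × π² / (2 × 1 × 5.46²) = 4.138.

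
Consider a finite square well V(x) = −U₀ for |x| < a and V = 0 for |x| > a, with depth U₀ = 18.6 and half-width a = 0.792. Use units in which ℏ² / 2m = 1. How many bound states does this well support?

N = 3

The dimensionless depth is z₀ = a√(2mU₀)/ℏ = 0.792 × √(18.60) = 3.416.
A new bound state (alternating even/odd) appears each time z₀ passes a multiple of π/2, so N = ⌊2z₀/π⌋ + 1 = ⌊2.175⌋ + 1 = 3.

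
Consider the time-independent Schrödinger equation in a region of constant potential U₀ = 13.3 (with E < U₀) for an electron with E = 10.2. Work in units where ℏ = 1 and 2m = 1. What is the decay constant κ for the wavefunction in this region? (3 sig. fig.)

Since E < U₀ the TISE in this region is ψ'' = κ²ψ with κ = √(2m(U₀ − E))/ℏ.
κ = √(2 × 0.5 × 3.1) = 1.761.

κ = 1.76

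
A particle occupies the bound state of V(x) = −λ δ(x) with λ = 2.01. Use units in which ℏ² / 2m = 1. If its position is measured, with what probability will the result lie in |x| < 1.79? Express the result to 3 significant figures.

P = 0.973

The normalised bound state is ψ = √κ e^{−κ|x|} with κ = mλ/ℏ² = 1.005.
P(|x| < d) = ∫_{−d}^{d} κ e^{−2κ|x|} dx = 1 − e^{−2κd} = 1 − e^{−3.598} = 0.9726.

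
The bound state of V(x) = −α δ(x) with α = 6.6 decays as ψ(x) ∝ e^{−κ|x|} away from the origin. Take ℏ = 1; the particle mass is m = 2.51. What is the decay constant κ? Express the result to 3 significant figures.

κ = 16.6

Integrating the TISE across x = 0 gives the cusp condition ψ'(0⁺) − ψ'(0⁻) = −(2mα/ℏ²)ψ(0).
With ψ ∝ e^{−κ|x|} this yields −2κ = −2mα/ℏ², so κ = mα/ℏ² = 16.57.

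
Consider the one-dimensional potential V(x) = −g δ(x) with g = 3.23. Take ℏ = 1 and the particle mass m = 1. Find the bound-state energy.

For x ≠ 0 the bound state is ψ ∝ e^{−κ|x|}; integrating the TISE across the delta gives the cusp condition 2κ = 2mg/ℏ², so κ = 3.230.
Then E = −ℏ²κ²/(2m) = −mg²/(2ℏ²) = -5.216.

E = -5.22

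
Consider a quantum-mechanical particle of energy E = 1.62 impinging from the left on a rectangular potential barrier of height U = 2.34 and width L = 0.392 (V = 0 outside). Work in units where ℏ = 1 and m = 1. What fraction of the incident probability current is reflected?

E < U: inside the barrier ψ ∝ e^{±κx} with κ = √(2m(U − E))/ℏ = 1.200.
κL = 0.4704, sinh(κL) = 0.4879.
Matching ψ, ψ′ at both faces gives T = [1 + U² sinh²(κL) / (4E(U − E))]⁻¹ = 1/1.279 = 0.782.
R = 1 − T = 0.218.

R = 0.218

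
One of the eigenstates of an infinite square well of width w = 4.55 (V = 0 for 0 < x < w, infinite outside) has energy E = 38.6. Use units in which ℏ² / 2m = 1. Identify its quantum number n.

From E_n = n²π²ℏ²/(2mw²) invert to n = √(2mw²E)/(πℏ).
n = (4.55/π) × √(2 × 0.5 × 38.6) = 8.998 → n = 9.

n = 9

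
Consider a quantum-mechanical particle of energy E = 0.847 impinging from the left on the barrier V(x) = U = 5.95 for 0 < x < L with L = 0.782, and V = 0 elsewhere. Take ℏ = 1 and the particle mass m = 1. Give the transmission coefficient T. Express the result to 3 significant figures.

E < U: inside the barrier ψ ∝ e^{±κx} with κ = √(2m(U − E))/ℏ = 3.195.
κL = 2.498, sinh(κL) = 6.039.
The exact tunnelling result is T⁻¹ = 1 + U² sinh²(κL) / [4E(U − E)] = 75.69, so T = 0.0132.

T = 0.0132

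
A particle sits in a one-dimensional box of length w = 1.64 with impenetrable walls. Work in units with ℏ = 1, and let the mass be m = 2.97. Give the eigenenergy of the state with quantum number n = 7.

Requiring ψ(0) = ψ(w) = 0 quantises k = nπ/w, hence E_n = ℏ²k²/2m = n²π²ℏ²/(2mw²).
E_7 = 7² × π² / (2 × 2.97 × 1.64²) = 30.27.

E = 30.3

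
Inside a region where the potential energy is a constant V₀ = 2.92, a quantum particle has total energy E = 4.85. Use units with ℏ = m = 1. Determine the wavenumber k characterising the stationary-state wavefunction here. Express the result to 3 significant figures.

With E > V₀ the solution is oscillatory, ψ ∝ e^{±ikx} with k = √(2m(E − V₀))/ℏ.
k = √(2 × 1 × 1.93) = 1.965.

k = 1.96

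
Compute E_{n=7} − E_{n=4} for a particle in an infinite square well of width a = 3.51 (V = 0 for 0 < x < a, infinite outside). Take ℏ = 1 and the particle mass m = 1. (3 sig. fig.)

E_n = n²π²ℏ²/(2ma²), so ΔE = (7² − 4²) π²ℏ²/(2ma²).
ΔE = 33 × π² / (2 × 1 × 3.51²) = 13.22.

ΔE = 13.2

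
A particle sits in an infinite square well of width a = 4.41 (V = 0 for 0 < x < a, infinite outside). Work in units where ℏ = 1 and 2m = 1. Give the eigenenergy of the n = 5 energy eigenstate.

E = 12.7

The infinite-well eigenfunctions ψ_n = √(2/a) sin(nπx/a) vanish at both walls, giving E_n = n²π²ℏ²/(2ma²).
E_5 = 5² × π² / (2 × 0.5 × 4.41²) = 12.69.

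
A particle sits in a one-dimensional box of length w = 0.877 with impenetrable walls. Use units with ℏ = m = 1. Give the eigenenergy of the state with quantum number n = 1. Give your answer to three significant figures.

E = 6.42

The infinite-well eigenfunctions ψ_n = √(2/w) sin(nπx/w) vanish at both walls, giving E_n = n²π²ℏ²/(2mw²).
E_1 = 1² × π² / (2 × 1 × 0.877²) = 6.416.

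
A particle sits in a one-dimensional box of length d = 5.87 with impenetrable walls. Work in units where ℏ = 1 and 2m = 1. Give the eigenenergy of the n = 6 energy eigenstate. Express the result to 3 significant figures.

Requiring ψ(0) = ψ(d) = 0 quantises k = nπ/d, hence E_n = ℏ²k²/2m = n²π²ℏ²/(2md²).
E_6 = 6² × π² / (2 × 0.5 × 5.87²) = 10.31.

E = 10.3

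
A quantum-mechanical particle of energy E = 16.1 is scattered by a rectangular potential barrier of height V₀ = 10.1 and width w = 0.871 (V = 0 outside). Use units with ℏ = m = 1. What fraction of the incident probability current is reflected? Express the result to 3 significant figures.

E > V₀: inside the barrier k₂ = √(2m(E − V₀))/ℏ = 3.464, k₂w = 3.017.
Matching at both interfaces gives T⁻¹ = 1 + V₀² sin²(k₂w) / [4E(E − V₀)] = 1.004, hence T = 0.996.
R = 1 − T = 0.00405.

R = 0.00405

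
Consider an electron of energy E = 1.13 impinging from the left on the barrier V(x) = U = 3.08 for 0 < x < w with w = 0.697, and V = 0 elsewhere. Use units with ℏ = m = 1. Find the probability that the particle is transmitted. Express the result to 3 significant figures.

E < U: inside the barrier ψ ∝ e^{±κx} with κ = √(2m(U − E))/ℏ = 1.975.
κw = 1.376, sinh(κw) = 1.854.
The exact tunnelling result is T⁻¹ = 1 + U² sinh²(κw) / [4E(U − E)] = 4.700, so T = 0.213.

T = 0.213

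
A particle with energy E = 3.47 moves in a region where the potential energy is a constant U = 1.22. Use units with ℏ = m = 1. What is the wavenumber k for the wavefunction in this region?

With E > U the solution is oscillatory, ψ ∝ e^{±ikx} with k = √(2m(E − U))/ℏ.
k = √(2 × 1 × 2.25) = 2.121.

k = 2.12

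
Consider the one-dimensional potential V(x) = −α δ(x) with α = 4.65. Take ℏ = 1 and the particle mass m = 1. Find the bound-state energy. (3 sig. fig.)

The bound state is ψ(x) = √κ e^{−κ|x|}. The derivative jump ψ'(0⁺) − ψ'(0⁻) = −(2mα/ℏ²)ψ(0) fixes κ = mα/ℏ² = 4.650.
Then E = −ℏ²κ²/(2m) = −mα²/(2ℏ²) = -10.81.

E = -10.8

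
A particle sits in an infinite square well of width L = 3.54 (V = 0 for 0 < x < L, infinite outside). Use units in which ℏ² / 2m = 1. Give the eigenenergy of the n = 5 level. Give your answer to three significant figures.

The infinite-well eigenfunctions ψ_n = √(2/L) sin(nπx/L) vanish at both walls, giving E_n = n²π²ℏ²/(2mL²).
E_5 = 5² × π² / (2 × 0.5 × 3.54²) = 19.69.

E = 19.7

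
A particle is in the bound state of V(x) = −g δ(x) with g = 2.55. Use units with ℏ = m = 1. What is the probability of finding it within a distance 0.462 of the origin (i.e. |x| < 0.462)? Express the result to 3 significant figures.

P = 0.905

The normalised bound state is ψ = √κ e^{−κ|x|} with κ = mg/ℏ² = 2.550.
P(|x| < d) = ∫_{−d}^{d} κ e^{−2κ|x|} dx = 1 − e^{−2κd} = 1 − e^{−2.356} = 0.9052.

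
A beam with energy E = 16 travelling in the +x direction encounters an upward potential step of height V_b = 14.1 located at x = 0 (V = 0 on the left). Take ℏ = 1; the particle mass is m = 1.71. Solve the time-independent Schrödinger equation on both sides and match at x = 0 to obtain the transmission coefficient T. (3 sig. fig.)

On each side the TISE gives plane waves with k = √(2m(E − V))/ℏ: k₁ = √(2·1.71·16) = 7.397, k₂ = √(2·1.71·1.9) = 2.549.
Matching ψ and ψ′ at x = 0 gives r = (k₁ − k₂)/(k₁ + k₂), so R = r² = 0.2376 and T = 1 − R = 0.7624.

T = 0.762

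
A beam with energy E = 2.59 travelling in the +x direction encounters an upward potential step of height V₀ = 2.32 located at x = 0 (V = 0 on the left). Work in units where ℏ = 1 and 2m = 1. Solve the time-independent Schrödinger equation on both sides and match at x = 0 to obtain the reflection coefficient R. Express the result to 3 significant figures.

The wavenumbers are k₁ = √(2mE)/ℏ = 1.609 on the left and k₂ = √(2m(E − V₀))/ℏ = 0.5196 on the right.
Continuity of ψ and ψ′ at the step yields the reflection amplitude r = (k₁ − k₂)/(k₁ + k₂) = 0.5119; thus R = |r|² = 0.2620, T = 0.7380.

R = 0.262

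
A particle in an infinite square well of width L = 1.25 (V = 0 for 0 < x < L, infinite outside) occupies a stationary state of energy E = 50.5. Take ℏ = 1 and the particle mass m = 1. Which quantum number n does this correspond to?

From E_n = n²π²ℏ²/(2mL²) invert to n = √(2mL²E)/(πℏ).
n = (1.25/π) × √(2 × 1 × 50.5) = 3.999 → n = 4.

n = 4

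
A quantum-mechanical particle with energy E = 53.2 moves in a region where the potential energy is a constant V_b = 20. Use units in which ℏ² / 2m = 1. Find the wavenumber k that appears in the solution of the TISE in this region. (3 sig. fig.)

k = 5.76

With E > V_b the solution is oscillatory, ψ ∝ e^{±ikx} with k = √(2m(E − V_b))/ℏ.
k = √(2 × 0.5 × 33.2) = 5.762.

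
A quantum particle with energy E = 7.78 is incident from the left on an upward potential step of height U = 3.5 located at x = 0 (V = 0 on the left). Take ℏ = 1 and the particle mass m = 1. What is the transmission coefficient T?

T = 0.978

The wavenumbers are k₁ = √(2mE)/ℏ = 3.945 on the left and k₂ = √(2m(E − U))/ℏ = 2.926 on the right.
Continuity of ψ and ψ′ at the step yields the reflection amplitude r = (k₁ − k₂)/(k₁ + k₂) = 0.1483; thus R = |r|² = 0.02199, T = 0.9780.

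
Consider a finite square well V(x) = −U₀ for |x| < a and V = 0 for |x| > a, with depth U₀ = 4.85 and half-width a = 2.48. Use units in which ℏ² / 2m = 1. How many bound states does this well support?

N = 4

Define the well-strength parameter z₀ = (a/ℏ)√(2mU₀) = 2.48 × √(2·0.5·4.85) = 5.462.
The even/odd transcendental equations gain one root per π/2 in z₀, giving N = 1 + ⌊2z₀/π⌋ = 1 + ⌊3.477⌋ = 4.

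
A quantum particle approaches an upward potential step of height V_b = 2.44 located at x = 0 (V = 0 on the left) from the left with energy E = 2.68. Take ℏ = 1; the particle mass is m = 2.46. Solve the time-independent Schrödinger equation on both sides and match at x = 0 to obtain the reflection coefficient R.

The wavenumbers are k₁ = √(2mE)/ℏ = 3.631 on the left and k₂ = √(2m(E − V_b))/ℏ = 1.087 on the right.
Continuity of ψ and ψ′ at the step yields the reflection amplitude r = (k₁ − k₂)/(k₁ + k₂) = 0.5393; thus R = |r|² = 0.2909, T = 0.7091.

R = 0.291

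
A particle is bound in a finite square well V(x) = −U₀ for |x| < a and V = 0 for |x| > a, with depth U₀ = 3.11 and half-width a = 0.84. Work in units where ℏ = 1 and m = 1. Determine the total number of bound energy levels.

The dimensionless depth is z₀ = a√(2mU₀)/ℏ = 0.84 × √(6.220) = 2.095.
The even/odd transcendental equations gain one root per π/2 in z₀, giving N = 1 + ⌊2z₀/π⌋ = 1 + ⌊1.334⌋ = 2.

N = 2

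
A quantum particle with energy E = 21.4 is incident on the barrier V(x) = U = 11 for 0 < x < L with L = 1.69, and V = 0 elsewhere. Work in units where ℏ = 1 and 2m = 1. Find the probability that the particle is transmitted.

T = 0.931

Above the barrier the interior wavenumber is k₂ = √(2m(E − U))/ℏ = 3.225, giving phase k₂L = 5.450.
T = [1 + U² sin²(k₂L) / (4E(E − U))]⁻¹ = 1/1.074 = 0.931.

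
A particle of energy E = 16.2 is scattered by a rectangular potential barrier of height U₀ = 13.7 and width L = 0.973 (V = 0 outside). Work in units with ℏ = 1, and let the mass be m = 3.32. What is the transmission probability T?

T = 0.616

E > U₀: inside the barrier k₂ = √(2m(E − U₀))/ℏ = 4.074, k₂L = 3.964.
Matching at both interfaces gives T⁻¹ = 1 + U₀² sin²(k₂L) / [4E(E − U₀)] = 1.622, hence T = 0.616.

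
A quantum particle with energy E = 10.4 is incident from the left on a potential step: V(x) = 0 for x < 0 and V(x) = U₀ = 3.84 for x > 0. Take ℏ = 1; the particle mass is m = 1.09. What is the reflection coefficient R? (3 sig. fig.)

R = 0.0132

On each side the TISE gives plane waves with k = √(2m(E − V))/ℏ: k₁ = √(2·1.09·10.4) = 4.762, k₂ = √(2·1.09·6.56) = 3.782.
Continuity of ψ and ψ′ at the step yields the reflection amplitude r = (k₁ − k₂)/(k₁ + k₂) = 0.1147; thus R = |r|² = 0.01316, T = 0.9868.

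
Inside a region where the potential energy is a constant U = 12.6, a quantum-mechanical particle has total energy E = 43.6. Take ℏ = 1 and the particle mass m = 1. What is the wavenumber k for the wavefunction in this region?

k = 7.87

With E > U the solution is oscillatory, ψ ∝ e^{±ikx} with k = √(2m(E − U))/ℏ.
k = √(2 × 1 × 31) = 7.874.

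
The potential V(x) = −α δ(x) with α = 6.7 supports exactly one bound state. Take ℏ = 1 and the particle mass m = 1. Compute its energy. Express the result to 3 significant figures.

E = -22.4

For x ≠ 0 the bound state is ψ ∝ e^{−κ|x|}; integrating the TISE across the delta gives the cusp condition 2κ = 2mα/ℏ², so κ = 6.700.
Then E = −ℏ²κ²/(2m) = −mα²/(2ℏ²) = -22.45.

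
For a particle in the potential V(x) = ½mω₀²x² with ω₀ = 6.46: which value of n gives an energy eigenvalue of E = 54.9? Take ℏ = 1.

n = 8

Invert E_n = (n + ½)ℏω₀: n = E/ℏω₀ − ½ = 7.998, so n = 8.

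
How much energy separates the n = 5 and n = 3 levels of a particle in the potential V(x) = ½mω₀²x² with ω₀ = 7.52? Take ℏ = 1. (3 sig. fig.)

E_n = ℏω₀(n + ½), so ΔE = (5 − 3) ℏω₀ = 2 × 7.52 = 15.04.

ΔE = 15.0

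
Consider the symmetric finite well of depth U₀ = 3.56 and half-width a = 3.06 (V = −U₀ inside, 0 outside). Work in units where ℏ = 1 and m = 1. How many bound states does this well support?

Define the well-strength parameter z₀ = (a/ℏ)√(2mU₀) = 3.06 × √(2·1·3.56) = 8.165.
The even/odd transcendental equations gain one root per π/2 in z₀, giving N = 1 + ⌊2z₀/π⌋ = 1 + ⌊5.198⌋ = 6.

N = 6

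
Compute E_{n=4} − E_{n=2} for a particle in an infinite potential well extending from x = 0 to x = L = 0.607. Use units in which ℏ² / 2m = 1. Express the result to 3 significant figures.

E_n = n²π²ℏ²/(2mL²), so ΔE = (4² − 2²) π²ℏ²/(2mL²).
ΔE = 12 × π² / (2 × 0.5 × 0.607²) = 321.4.

ΔE = 321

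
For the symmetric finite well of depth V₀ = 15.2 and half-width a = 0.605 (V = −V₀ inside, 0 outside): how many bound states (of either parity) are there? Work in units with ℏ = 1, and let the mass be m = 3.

N = 4

The dimensionless depth is z₀ = a√(2mV₀)/ℏ = 0.605 × √(91.20) = 5.778.
The even/odd transcendental equations gain one root per π/2 in z₀, giving N = 1 + ⌊2z₀/π⌋ = 1 + ⌊3.678⌋ = 4.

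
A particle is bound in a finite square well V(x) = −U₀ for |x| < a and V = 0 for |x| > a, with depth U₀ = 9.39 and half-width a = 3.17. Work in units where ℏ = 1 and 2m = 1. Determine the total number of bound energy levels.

Define the well-strength parameter z₀ = (a/ℏ)√(2mU₀) = 3.17 × √(2·0.5·9.39) = 9.714.
A new bound state (alternating even/odd) appears each time z₀ passes a multiple of π/2, so N = ⌊2z₀/π⌋ + 1 = ⌊6.184⌋ + 1 = 7.

N = 7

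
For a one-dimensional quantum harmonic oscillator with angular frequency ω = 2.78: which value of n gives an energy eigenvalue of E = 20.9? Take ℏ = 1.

Invert E_n = (n + ½)ℏω: n = E/ℏω − ½ = 7.018, so n = 7.

n = 7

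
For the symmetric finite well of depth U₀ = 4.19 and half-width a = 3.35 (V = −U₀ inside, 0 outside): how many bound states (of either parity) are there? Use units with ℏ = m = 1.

Define the well-strength parameter z₀ = (a/ℏ)√(2mU₀) = 3.35 × √(2·1·4.19) = 9.698.
A new bound state (alternating even/odd) appears each time z₀ passes a multiple of π/2, so N = ⌊2z₀/π⌋ + 1 = ⌊6.174⌋ + 1 = 7.

N = 7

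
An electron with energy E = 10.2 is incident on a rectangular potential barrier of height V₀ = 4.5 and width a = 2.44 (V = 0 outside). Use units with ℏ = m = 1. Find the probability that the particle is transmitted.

T = 0.930

Above the barrier the interior wavenumber is k₂ = √(2m(E − V₀))/ℏ = 3.376, giving phase k₂a = 8.238.
T = [1 + V₀² sin²(k₂a) / (4E(E − V₀))]⁻¹ = 1/1.075 = 0.930.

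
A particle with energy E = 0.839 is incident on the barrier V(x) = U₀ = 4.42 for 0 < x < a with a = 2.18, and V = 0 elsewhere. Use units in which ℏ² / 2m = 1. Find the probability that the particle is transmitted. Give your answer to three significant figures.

E < U₀: inside the barrier ψ ∝ e^{±κx} with κ = √(2m(U₀ − E))/ℏ = 1.892.
κa = 4.125, sinh(κa) = 30.94.
The exact tunnelling result is T⁻¹ = 1 + U₀² sinh²(κa) / [4E(U₀ − E)] = 1557, so T = 0.000642.

T = 0.000642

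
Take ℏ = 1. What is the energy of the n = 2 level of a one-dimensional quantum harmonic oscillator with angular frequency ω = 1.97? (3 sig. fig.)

E = 4.93

The oscillator eigenvalues are E_n = ℏω(n + ½), so E_2 = 1.97 × 2.5 = 4.925.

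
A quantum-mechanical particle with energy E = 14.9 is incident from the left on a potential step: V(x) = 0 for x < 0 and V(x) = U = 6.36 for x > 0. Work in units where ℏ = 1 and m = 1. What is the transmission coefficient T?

On each side the TISE gives plane waves with k = √(2m(E − V))/ℏ: k₁ = √(2·1·14.9) = 5.459, k₂ = √(2·1·8.54) = 4.133.
Matching ψ and ψ′ at x = 0 gives r = (k₁ − k₂)/(k₁ + k₂), so R = r² = 0.01912 and T = 1 − R = 0.9809.

T = 0.981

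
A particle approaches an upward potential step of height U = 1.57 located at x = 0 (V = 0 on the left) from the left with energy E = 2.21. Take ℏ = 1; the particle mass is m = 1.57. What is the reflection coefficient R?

The wavenumbers are k₁ = √(2mE)/ℏ = 2.634 on the left and k₂ = √(2m(E − U))/ℏ = 1.418 on the right.
Continuity of ψ and ψ′ at the step yields the reflection amplitude r = (k₁ − k₂)/(k₁ + k₂) = 0.3003; thus R = |r|² = 0.09016, T = 0.9098.

R = 0.0902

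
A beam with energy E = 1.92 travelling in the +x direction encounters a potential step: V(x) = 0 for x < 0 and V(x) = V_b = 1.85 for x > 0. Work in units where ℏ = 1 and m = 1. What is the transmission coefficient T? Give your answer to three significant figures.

On each side the TISE gives plane waves with k = √(2m(E − V))/ℏ: k₁ = √(2·1·1.92) = 1.960, k₂ = √(2·1·0.07) = 0.3742.
Matching ψ and ψ′ at x = 0 gives r = (k₁ − k₂)/(k₁ + k₂), so R = r² = 0.4615 and T = 1 − R = 0.5385.

T = 0.538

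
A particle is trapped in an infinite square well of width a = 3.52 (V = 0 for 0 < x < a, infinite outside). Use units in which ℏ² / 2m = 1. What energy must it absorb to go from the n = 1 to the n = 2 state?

ΔE = 2.39

E_n = n²π²ℏ²/(2ma²), so ΔE = (2² − 1²) π²ℏ²/(2ma²).
ΔE = 3 × π² / (2 × 0.5 × 3.52²) = 2.390.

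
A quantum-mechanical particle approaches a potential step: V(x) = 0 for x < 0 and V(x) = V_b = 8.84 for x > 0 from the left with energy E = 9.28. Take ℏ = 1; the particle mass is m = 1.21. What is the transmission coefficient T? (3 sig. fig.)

On each side the TISE gives plane waves with k = √(2m(E − V))/ℏ: k₁ = √(2·1.21·9.28) = 4.739, k₂ = √(2·1.21·0.44) = 1.032.
Continuity of ψ and ψ′ at the step yields the reflection amplitude r = (k₁ − k₂)/(k₁ + k₂) = 0.6424; thus R = |r|² = 0.4126, T = 0.5874.

T = 0.587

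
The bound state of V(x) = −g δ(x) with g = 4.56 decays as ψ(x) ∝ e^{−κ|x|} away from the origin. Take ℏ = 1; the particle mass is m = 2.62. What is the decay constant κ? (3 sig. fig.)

Integrate −(ℏ²/2m)ψ'' − gδ(x)ψ = Eψ from −ε to +ε: the ψ'' term gives ψ'(0⁺) − ψ'(0⁻) and the δ term gives −(2mg/ℏ²)ψ(0).
With ψ ∝ e^{−κ|x|} this yields −2κ = −2mg/ℏ², so κ = mg/ℏ² = 11.95.

κ = 11.9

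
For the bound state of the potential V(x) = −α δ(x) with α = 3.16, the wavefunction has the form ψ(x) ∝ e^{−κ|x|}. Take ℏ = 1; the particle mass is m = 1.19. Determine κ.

κ = 3.76

Integrating the TISE across x = 0 gives the cusp condition ψ'(0⁺) − ψ'(0⁻) = −(2mα/ℏ²)ψ(0).
With ψ ∝ e^{−κ|x|} this yields −2κ = −2mα/ℏ², so κ = mα/ℏ² = 3.760.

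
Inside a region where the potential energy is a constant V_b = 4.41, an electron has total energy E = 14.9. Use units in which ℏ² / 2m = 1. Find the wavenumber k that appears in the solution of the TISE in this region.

k = 3.24

With E > V_b the solution is oscillatory, ψ ∝ e^{±ikx} with k = √(2m(E − V_b))/ℏ.
k = √(2 × 0.5 × 10.49) = 3.239.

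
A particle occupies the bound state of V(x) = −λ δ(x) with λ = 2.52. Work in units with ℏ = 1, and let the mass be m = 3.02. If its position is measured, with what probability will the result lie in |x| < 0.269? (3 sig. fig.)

The normalised bound state is ψ = √κ e^{−κ|x|} with κ = mλ/ℏ² = 7.610.
P(|x| < d) = ∫_{−d}^{d} κ e^{−2κ|x|} dx = 1 − e^{−2κd} = 1 − e^{−4.094} = 0.9833.

P = 0.983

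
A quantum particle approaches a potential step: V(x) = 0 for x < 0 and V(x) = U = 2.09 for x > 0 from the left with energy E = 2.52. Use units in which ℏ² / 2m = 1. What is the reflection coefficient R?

R = 0.173

On each side the TISE gives plane waves with k = √(2m(E − V))/ℏ: k₁ = √(2·½·2.52) = 1.587, k₂ = √(2·½·0.43) = 0.6557.
Matching ψ and ψ′ at x = 0 gives r = (k₁ − k₂)/(k₁ + k₂), so R = r² = 0.1725 and T = 1 − R = 0.8275.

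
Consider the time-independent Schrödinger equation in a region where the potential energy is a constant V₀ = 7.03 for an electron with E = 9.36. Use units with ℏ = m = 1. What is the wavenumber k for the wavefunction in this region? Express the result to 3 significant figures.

With E > V₀ the solution is oscillatory, ψ ∝ e^{±ikx} with k = √(2m(E − V₀))/ℏ.
k = √(2 × 1 × 2.33) = 2.159.

k = 2.16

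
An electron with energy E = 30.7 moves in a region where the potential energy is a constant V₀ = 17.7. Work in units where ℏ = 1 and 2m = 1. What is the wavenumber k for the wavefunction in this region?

k = 3.61

With E > V₀ the solution is oscillatory, ψ ∝ e^{±ikx} with k = √(2m(E − V₀))/ℏ.
k = √(2 × 0.5 × 13) = 3.606.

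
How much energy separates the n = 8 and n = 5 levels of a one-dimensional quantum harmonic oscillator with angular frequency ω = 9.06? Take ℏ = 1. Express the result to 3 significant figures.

E_n = ℏω(n + ½), so ΔE = (8 − 5) ℏω = 3 × 9.06 = 27.18.

ΔE = 27.2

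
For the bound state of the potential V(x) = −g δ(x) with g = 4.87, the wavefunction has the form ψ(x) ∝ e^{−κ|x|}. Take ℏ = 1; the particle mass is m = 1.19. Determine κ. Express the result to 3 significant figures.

Integrating the TISE across x = 0 gives the cusp condition ψ'(0⁺) − ψ'(0⁻) = −(2mg/ℏ²)ψ(0).
With ψ ∝ e^{−κ|x|} this yields −2κ = −2mg/ℏ², so κ = mg/ℏ² = 5.795.

κ = 5.80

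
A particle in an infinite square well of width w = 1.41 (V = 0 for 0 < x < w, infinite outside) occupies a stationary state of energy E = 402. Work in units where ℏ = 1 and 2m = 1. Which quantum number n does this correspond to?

n = 9

From E_n = n²π²ℏ²/(2mw²) invert to n = √(2mw²E)/(πℏ).
n = (1.41/π) × √(2 × 0.5 × 402) = 8.999 → n = 9.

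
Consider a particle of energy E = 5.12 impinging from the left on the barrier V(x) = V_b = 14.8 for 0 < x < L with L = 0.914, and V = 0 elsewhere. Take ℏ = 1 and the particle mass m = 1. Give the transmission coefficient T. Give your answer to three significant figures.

T = 0.00116

Since E < V_b the interior solution is evanescent with decay constant κ = √(2m(V_b − E))/ℏ = 4.400.
κL = 4.022, sinh(κL) = 27.89.
The exact tunnelling result is T⁻¹ = 1 + V_b² sinh²(κL) / [4E(V_b − E)] = 860.2, so T = 0.00116.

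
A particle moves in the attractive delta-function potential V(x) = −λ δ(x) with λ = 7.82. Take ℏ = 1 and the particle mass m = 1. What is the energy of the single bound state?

E = -30.6

The bound state is ψ(x) = √κ e^{−κ|x|}. The derivative jump ψ'(0⁺) − ψ'(0⁻) = −(2mλ/ℏ²)ψ(0) fixes κ = mλ/ℏ² = 7.820.
Then E = −ℏ²κ²/(2m) = −mλ²/(2ℏ²) = -30.58.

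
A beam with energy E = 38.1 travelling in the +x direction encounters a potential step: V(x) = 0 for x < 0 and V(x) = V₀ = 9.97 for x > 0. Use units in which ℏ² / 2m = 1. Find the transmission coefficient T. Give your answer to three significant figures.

The wavenumbers are k₁ = √(2mE)/ℏ = 6.173 on the left and k₂ = √(2m(E − V₀))/ℏ = 5.304 on the right.
Matching ψ and ψ′ at x = 0 gives r = (k₁ − k₂)/(k₁ + k₂), so R = r² = 0.005730 and T = 1 − R = 0.9943.

T = 0.994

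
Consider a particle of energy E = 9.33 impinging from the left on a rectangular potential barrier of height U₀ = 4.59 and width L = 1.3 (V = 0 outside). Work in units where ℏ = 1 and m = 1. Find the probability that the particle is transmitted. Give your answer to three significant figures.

T = 0.936

E > U₀: inside the barrier k₂ = √(2m(E − U₀))/ℏ = 3.079, k₂L = 4.003.
T = [1 + U₀² sin²(k₂L) / (4E(E − U₀))]⁻¹ = 1/1.069 = 0.936.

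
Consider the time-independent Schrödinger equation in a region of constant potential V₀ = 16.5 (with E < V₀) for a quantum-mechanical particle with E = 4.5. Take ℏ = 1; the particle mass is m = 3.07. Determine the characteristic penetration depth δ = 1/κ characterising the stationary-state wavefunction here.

δ = 0.116

Since E < V₀ the TISE in this region is ψ'' = κ²ψ with κ = √(2m(V₀ − E))/ℏ.
κ = √(2 × 3.07 × 12) = 8.584. The penetration depth is δ = 1/κ = 0.116.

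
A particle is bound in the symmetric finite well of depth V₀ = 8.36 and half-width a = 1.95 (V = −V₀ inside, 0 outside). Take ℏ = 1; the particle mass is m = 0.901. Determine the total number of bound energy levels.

Define the well-strength parameter z₀ = (a/ℏ)√(2mV₀) = 1.95 × √(2·0.901·8.36) = 7.569.
A new bound state (alternating even/odd) appears each time z₀ passes a multiple of π/2, so N = ⌊2z₀/π⌋ + 1 = ⌊4.818⌋ + 1 = 5.

N = 5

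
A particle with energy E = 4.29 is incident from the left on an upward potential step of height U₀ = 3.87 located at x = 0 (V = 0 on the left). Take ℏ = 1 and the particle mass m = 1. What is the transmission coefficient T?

T = 0.726

The wavenumbers are k₁ = √(2mE)/ℏ = 2.929 on the left and k₂ = √(2m(E − U₀))/ℏ = 0.9165 on the right.
Continuity of ψ and ψ′ at the step yields the reflection amplitude r = (k₁ − k₂)/(k₁ + k₂) = 0.5234; thus R = |r|² = 0.2739, T = 0.7261.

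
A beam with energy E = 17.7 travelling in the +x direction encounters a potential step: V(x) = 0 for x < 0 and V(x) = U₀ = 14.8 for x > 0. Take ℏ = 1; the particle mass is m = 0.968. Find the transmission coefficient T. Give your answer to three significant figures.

T = 0.820

The wavenumbers are k₁ = √(2mE)/ℏ = 5.854 on the left and k₂ = √(2m(E − U₀))/ℏ = 2.369 on the right.
Continuity of ψ and ψ′ at the step yields the reflection amplitude r = (k₁ − k₂)/(k₁ + k₂) = 0.4237; thus R = |r|² = 0.1795, T = 0.8205.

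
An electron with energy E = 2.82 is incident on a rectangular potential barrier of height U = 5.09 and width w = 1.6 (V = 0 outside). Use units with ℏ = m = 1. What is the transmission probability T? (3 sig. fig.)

Since E < U the interior solution is evanescent with decay constant κ = √(2m(U − E))/ℏ = 2.131.
κw = 3.409, sinh(κw) = 15.10.
The exact tunnelling result is T⁻¹ = 1 + U² sinh²(κw) / [4E(U − E)] = 231.8, so T = 0.00431.

T = 0.00431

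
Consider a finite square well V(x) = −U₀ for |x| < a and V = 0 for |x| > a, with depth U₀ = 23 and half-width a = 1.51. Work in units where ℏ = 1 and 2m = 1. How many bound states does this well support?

N = 5

The dimensionless depth is z₀ = a√(2mU₀)/ℏ = 1.51 × √(23.00) = 7.242.
A new bound state (alternating even/odd) appears each time z₀ passes a multiple of π/2, so N = ⌊2z₀/π⌋ + 1 = ⌊4.610⌋ + 1 = 5.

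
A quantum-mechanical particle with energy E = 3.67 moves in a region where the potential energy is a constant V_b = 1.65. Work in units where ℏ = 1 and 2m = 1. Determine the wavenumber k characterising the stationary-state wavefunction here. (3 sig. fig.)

With E > V_b the solution is oscillatory, ψ ∝ e^{±ikx} with k = √(2m(E − V_b))/ℏ.
k = √(2 × 0.5 × 2.02) = 1.421.

k = 1.42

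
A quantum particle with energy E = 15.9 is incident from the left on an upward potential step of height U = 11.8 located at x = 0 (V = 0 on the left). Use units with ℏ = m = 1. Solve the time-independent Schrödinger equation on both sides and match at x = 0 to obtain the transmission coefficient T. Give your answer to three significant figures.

T = 0.893

On each side the TISE gives plane waves with k = √(2m(E − V))/ℏ: k₁ = √(2·1·15.9) = 5.639, k₂ = √(2·1·4.1) = 2.864.
Continuity of ψ and ψ′ at the step yields the reflection amplitude r = (k₁ − k₂)/(k₁ + k₂) = 0.3264; thus R = |r|² = 0.1066, T = 0.8934.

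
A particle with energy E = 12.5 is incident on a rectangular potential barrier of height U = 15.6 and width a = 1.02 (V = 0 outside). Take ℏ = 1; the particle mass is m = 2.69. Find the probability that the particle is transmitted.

T = 0.000614

Since E < U the interior solution is evanescent with decay constant κ = √(2m(U − E))/ℏ = 4.084.
κa = 4.166, sinh(κa) = 32.21.
The exact tunnelling result is T⁻¹ = 1 + U² sinh²(κa) / [4E(U − E)] = 1630, so T = 0.000614.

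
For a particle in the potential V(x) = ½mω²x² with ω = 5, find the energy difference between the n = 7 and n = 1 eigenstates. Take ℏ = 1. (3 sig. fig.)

E_n = ℏω(n + ½), so ΔE = (7 − 1) ℏω = 6 × 5 = 30.00.

ΔE = 30.0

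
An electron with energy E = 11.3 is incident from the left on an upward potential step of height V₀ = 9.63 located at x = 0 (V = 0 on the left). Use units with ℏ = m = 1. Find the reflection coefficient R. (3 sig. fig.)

On each side the TISE gives plane waves with k = √(2m(E − V))/ℏ: k₁ = √(2·1·11.3) = 4.754, k₂ = √(2·1·1.67) = 1.828.
Matching ψ and ψ′ at x = 0 gives r = (k₁ − k₂)/(k₁ + k₂), so R = r² = 0.1977 and T = 1 − R = 0.8023.

R = 0.198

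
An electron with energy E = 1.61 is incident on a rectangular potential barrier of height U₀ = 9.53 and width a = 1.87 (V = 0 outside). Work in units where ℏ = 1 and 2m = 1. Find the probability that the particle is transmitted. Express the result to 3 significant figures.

Since E < U₀ the interior solution is evanescent with decay constant κ = √(2m(U₀ − E))/ℏ = 2.814.
κa = 5.263, sinh(κa) = 96.49.
Matching ψ, ψ′ at both faces gives T = [1 + U₀² sinh²(κa) / (4E(U₀ − E))]⁻¹ = 1/16580 = 0.0000603.

T = 0.0000603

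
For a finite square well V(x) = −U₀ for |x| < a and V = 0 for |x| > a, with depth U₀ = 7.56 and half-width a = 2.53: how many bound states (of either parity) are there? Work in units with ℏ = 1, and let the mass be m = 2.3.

The dimensionless depth is z₀ = a√(2mU₀)/ℏ = 2.53 × √(34.78) = 14.92.
The even/odd transcendental equations gain one root per π/2 in z₀, giving N = 1 + ⌊2z₀/π⌋ = 1 + ⌊9.498⌋ = 10.

N = 10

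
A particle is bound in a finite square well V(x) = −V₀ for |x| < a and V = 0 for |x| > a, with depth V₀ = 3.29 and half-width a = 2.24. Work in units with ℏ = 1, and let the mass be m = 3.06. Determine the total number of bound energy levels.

N = 7

The dimensionless depth is z₀ = a√(2mV₀)/ℏ = 2.24 × √(20.13) = 10.05.
A new bound state (alternating even/odd) appears each time z₀ passes a multiple of π/2, so N = ⌊2z₀/π⌋ + 1 = ⌊6.399⌋ + 1 = 7.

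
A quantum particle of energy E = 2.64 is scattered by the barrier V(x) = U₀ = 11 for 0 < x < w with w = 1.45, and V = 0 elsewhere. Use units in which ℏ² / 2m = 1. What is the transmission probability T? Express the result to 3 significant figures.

T = 0.000666

E < U₀: inside the barrier ψ ∝ e^{±κx} with κ = √(2m(U₀ − E))/ℏ = 2.891.
κw = 4.192, sinh(κw) = 33.09.
The exact tunnelling result is T⁻¹ = 1 + U₀² sinh²(κw) / [4E(U₀ − E)] = 1501, so T = 0.000666.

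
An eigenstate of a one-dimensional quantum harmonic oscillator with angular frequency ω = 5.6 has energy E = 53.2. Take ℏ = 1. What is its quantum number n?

Invert E_n = (n + ½)ℏω: n = E/ℏω − ½ = 9.000, so n = 9.

n = 9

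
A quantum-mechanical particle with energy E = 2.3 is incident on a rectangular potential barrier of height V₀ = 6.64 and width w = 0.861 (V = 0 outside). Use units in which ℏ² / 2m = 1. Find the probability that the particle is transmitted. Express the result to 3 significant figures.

T = 0.0959

Since E < V₀ the interior solution is evanescent with decay constant κ = √(2m(V₀ − E))/ℏ = 2.083.
κw = 1.794, sinh(κw) = 2.923.
The exact tunnelling result is T⁻¹ = 1 + V₀² sinh²(κw) / [4E(V₀ − E)] = 10.43, so T = 0.0959.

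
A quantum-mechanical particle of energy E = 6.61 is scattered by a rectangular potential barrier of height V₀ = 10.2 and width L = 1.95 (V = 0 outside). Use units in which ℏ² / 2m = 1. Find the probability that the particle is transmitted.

E < V₀: inside the barrier ψ ∝ e^{±κx} with κ = √(2m(V₀ − E))/ℏ = 1.895.
κL = 3.695, sinh(κL) = 20.10.
Matching ψ, ψ′ at both faces gives T = [1 + V₀² sinh²(κL) / (4E(V₀ − E))]⁻¹ = 1/444.0 = 0.00225.

T = 0.00225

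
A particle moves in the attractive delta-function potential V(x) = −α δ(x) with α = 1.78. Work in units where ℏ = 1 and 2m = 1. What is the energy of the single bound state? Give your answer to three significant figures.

E = -0.792

For x ≠ 0 the bound state is ψ ∝ e^{−κ|x|}; integrating the TISE across the delta gives the cusp condition 2κ = 2mα/ℏ², so κ = 0.8900.
Then E = −ℏ²κ²/(2m) = −mα²/(2ℏ²) = -0.7921.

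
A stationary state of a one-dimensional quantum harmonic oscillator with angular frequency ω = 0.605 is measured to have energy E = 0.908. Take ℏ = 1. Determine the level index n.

n = 1

E_n = ℏω(n + ½) ⇒ n = E/(ℏω) − ½ = 0.908/0.605 − 0.5 = 1.001 → n = 1.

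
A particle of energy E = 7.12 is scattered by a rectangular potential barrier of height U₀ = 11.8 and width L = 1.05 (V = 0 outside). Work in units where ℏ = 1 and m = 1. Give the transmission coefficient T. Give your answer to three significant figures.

T = 0.00619

Since E < U₀ the interior solution is evanescent with decay constant κ = √(2m(U₀ − E))/ℏ = 3.059.
κL = 3.212, sinh(κL) = 12.40.
The exact tunnelling result is T⁻¹ = 1 + U₀² sinh²(κL) / [4E(U₀ − E)] = 161.6, so T = 0.00619.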